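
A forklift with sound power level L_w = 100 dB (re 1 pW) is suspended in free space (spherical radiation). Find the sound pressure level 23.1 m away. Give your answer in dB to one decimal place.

61.7 dB

L_p = L_w − 10·log₁₀(4π·r²) with r = 23.1 m.
4π·r² = 6706 m², 10·log₁₀ of that is 38.264 dB.
L_p = 100 − 38.264 = 61.74 dB.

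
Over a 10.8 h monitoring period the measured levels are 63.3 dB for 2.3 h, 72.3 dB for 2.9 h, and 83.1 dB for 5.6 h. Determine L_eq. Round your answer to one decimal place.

80.4 dB

The energy average is taken in the linear domain: L_eq = 10·log₁₀[(Σ tᵢ·10^(Lᵢ/10))/T], T = 10.8 h.
Σ tᵢ·10^(Lᵢ/10) = 2.3·10^(63.3/10) + 2.9·10^(72.3/10) + 5.6·10^(83.1/10) = 1.198e+09.
L_eq = 10·log₁₀(1.198e+09/10.8) = 80.45 dB.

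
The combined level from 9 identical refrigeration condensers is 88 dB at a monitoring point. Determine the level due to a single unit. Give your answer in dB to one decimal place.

78.5 dB

9 equal contributions raise the level by 10·log₁₀ 9 = 9.542 dB, so each unit alone gives 88 − 9.542.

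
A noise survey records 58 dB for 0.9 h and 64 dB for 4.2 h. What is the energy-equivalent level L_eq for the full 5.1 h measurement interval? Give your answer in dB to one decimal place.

63.4 dB

The energy average is taken in the linear domain: L_eq = 10·log₁₀[(Σ tᵢ·10^(Lᵢ/10))/T], T = 5.1 h.
Σ tᵢ·10^(Lᵢ/10) = 0.9·10^(58/10) + 4.2·10^(64/10) = 1.112e+07.
L_eq = 10·log₁₀(1.112e+07/5.1) = 63.38 dB.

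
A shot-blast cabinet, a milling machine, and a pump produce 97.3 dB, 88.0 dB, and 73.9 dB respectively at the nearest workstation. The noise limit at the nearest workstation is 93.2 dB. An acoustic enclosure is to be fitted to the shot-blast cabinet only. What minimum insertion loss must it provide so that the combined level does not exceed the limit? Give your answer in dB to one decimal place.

5.7 dB

Fixed contribution from the other sources: Σ 10^(L/10) = 10^(88.0/10) + 10^(73.9/10) = 6.555e+08 (88.17 dB).
To meet 93.2 dB overall, the treated shot-blast cabinet may contribute at most 10^(93.2/10) − 6.555e+08 = 1.434e+09, i.e. 91.56 dB.
Required insertion loss = 97.3 − 91.56 = 5.74 dB.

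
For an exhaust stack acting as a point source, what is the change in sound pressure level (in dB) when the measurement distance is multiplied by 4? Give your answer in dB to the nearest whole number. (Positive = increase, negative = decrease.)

Point-source spreading: ΔL = −20·log₁₀(r₂/r₁).
ΔL = −20·log₁₀(4) = -12.04 dB.

-12 dB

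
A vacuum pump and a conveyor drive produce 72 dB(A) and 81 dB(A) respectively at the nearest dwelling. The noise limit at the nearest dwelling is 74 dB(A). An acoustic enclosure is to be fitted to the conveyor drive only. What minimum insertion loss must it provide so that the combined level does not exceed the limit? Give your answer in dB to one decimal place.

The untreated sources together contribute 10^(72/10) = 1.585e+07, i.e. 72.00 dB(A).
The limit corresponds to 10^(74/10) = 2.512e+07; subtracting the fixed part leaves 9.270e+06 for the conveyor drive, i.e. 69.67 dB(A).
So the conveyor drive must be reduced from 81 to 69.67 dB(A): IL = 11.33 dB.

11.3 dB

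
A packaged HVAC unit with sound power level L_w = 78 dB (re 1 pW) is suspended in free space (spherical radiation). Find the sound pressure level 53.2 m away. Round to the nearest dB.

32 dB

L_p = L_w − 10·log₁₀(4π·r²) with r = 53.2 m.
4π·r² = 3.557e+04 m², 10·log₁₀ of that is 45.510 dB.
L_p = 78 − 45.510 = 32.49 dB.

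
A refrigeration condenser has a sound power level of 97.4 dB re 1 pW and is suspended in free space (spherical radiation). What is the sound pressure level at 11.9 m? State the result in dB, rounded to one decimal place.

L_p = L_w − 10·log₁₀(4π·r²) with r = 11.9 m.
4π·r² = 1780 m², 10·log₁₀ of that is 32.503 dB.
L_p = 97.4 − 32.503 = 64.90 dB.

64.9 dB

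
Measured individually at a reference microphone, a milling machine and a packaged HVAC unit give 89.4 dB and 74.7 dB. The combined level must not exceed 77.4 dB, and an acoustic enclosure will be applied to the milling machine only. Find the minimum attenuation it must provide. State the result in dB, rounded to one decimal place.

15.3 dB

Everything except the milling machine sums to 10^(74.7/10) = 2.951e+07 in linear terms, 74.70 dB.
The limit corresponds to 10^(77.4/10) = 5.495e+07; subtracting the fixed part leaves 2.544e+07 for the milling machine, i.e. 74.06 dB.
So the milling machine must be reduced from 89.4 to 74.06 dB: IL = 15.34 dB.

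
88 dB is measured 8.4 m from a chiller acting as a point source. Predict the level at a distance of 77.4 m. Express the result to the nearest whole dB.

69 dB

Spherical spreading from a point source gives a 20·log₁₀(r₂/r₁) drop.
L₂ = 88 − 20·log₁₀(77.4/8.4) = 88 − 19.289 = 68.71 dB.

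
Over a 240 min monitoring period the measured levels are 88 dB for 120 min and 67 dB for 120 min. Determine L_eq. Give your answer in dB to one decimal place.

L_eq = 10·log₁₀[(1/T)·Σ tᵢ·10^(Lᵢ/10)] with T = 240 min.
Σ tᵢ·10^(Lᵢ/10) = 120·10^(88/10) + 120·10^(67/10) = 7.632e+10.
L_eq = 10·log₁₀(7.632e+10/240) = 85.02 dB.

85.0 dB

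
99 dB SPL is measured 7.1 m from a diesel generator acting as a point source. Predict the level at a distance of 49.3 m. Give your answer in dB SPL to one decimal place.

Spherical spreading from a point source gives a 20·log₁₀(r₂/r₁) drop.
L₂ = 99 − 20·log₁₀(49.3/7.1) = 99 − 16.832 = 82.17 dB SPL.

82.2 dB SPL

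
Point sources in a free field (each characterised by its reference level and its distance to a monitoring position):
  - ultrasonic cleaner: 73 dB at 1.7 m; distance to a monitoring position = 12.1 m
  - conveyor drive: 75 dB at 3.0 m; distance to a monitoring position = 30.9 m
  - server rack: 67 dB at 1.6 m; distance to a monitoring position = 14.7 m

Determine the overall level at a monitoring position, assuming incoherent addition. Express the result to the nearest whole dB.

59 dB

First find each source's level at the receiver (point-source: −20·log₁₀(r/r_ref)), then combine on an intensity basis.
ultrasonic cleaner: 73 − 20·log₁₀(12.1/1.7) = 73 − 17.05 = 55.95 dB.
conveyor drive: 75 − 20·log₁₀(30.9/3.0) = 75 − 20.26 = 54.74 dB.
server rack: 67 − 20·log₁₀(14.7/1.6) = 67 − 19.26 = 47.74 dB.
Σ 10^(L/10) = 7.513e+05 → L_total = 10·log₁₀(7.513e+05) = 58.76 dB.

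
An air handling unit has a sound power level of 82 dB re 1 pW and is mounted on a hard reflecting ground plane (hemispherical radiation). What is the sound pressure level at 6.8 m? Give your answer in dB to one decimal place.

57.4 dB

Free-field hemispherical radiation: L_p = L_w − 10·log₁₀(2π·r²), r = 6.8 m.
2π·r² = 290.5 m², 10·log₁₀ of that is 24.632 dB.
L_p = 82 − 24.632 = 57.37 dB.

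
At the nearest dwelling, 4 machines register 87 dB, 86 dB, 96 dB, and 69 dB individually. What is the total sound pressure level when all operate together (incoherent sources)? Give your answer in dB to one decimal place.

96.9 dB

Incoherent sources combine by intensity addition: L_total = 10·log₁₀(Σ 10^(L_i/10)).
Σ 10^(L/10) = 10^(87/10) + 10^(86/10) + 10^(96/10) + 10^(69/10) = 4.888e+09.
L_total = 10·log₁₀(4.888e+09) = 96.89 dB.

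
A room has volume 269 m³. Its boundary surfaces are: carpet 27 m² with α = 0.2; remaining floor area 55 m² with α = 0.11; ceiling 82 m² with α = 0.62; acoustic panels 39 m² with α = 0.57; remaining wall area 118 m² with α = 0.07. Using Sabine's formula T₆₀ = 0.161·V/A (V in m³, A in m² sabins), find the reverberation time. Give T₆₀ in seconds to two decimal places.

Summing Sᵢαᵢ: 27·0.2 + 55·0.11 + 82·0.62 + 39·0.57 + 118·0.07 = 92.78 m².
T₆₀ = 0.161 × 269 / 92.78 = 0.467 s.

0.47 s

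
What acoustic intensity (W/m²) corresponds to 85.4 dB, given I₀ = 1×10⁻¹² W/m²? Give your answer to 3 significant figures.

I/I₀ = 10^(85.4/10) = 3.467e+08, so I = 3.467e+08 × 10⁻¹² W/m².

0.000347 W/m²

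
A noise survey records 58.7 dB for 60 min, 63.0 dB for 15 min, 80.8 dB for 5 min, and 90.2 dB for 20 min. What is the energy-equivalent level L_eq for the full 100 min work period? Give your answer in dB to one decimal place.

Weight each interval's intensity by its duration and average over T = 100 min:
Σ tᵢ·10^(Lᵢ/10) = 60·10^(58.7/10) + 15·10^(63.0/10) + 5·10^(80.8/10) + 20·10^(90.2/10) = 2.162e+10.
L_eq = 10·log₁₀(2.162e+10/100) = 83.35 dB.

83.3 dB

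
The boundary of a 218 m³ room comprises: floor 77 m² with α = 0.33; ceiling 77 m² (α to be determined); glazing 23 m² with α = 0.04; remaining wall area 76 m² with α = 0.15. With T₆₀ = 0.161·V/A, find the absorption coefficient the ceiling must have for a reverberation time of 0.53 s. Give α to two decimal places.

Required total absorption A = 0.161·218/0.53 = 66.22 m².
Absorption from the other surfaces = 77·0.33 + 23·0.04 + 76·0.15 = 37.73 m², so the ceiling must supply 28.49 m² over 77 m².
α = 28.49/77 = 0.370.

0.37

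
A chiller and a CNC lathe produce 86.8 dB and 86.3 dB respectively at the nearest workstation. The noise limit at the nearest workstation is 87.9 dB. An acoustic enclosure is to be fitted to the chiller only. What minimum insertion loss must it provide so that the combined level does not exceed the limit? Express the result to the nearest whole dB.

4 dB

The untreated sources together contribute 10^(86.3/10) = 4.266e+08, i.e. 86.30 dB.
To meet 87.9 dB overall, the treated chiller may contribute at most 10^(87.9/10) − 4.266e+08 = 1.900e+08, i.e. 82.79 dB.
Required insertion loss = 86.8 − 82.79 = 4.01 dB.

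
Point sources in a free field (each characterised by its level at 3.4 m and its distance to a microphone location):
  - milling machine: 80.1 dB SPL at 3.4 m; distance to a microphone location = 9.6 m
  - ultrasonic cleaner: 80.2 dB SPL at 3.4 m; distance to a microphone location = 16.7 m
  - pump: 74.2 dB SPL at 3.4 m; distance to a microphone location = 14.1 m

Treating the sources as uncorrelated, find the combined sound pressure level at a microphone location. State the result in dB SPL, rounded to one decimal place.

First find each source's level at the receiver (point-source: −20·log₁₀(r/r_ref)), then combine on an intensity basis.
milling machine: 80.1 − 20·log₁₀(9.6/3.4) = 80.1 − 9.02 = 71.08 dB SPL.
ultrasonic cleaner: 80.2 − 20·log₁₀(16.7/3.4) = 80.2 − 13.82 = 66.38 dB SPL.
pump: 74.2 − 20·log₁₀(14.1/3.4) = 74.2 − 12.35 = 61.85 dB SPL.
Σ 10^(L/10) = 1.871e+07 → L_total = 10·log₁₀(1.871e+07) = 72.72 dB SPL.

72.7 dB SPL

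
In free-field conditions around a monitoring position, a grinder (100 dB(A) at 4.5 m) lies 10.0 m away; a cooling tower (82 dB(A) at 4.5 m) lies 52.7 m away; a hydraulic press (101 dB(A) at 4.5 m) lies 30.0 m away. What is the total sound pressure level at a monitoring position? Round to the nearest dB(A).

Propagate each source to the receiver with L = L_ref − 20·log₁₀(r/r_ref), then add intensities.
grinder: 100 − 20·log₁₀(10.0/4.5) = 100 − 6.94 = 93.06 dB(A).
cooling tower: 82 − 20·log₁₀(52.7/4.5) = 82 − 21.37 = 60.63 dB(A).
hydraulic press: 101 − 20·log₁₀(30.0/4.5) = 101 − 16.48 = 84.52 dB(A).
Σ 10^(L/10) = 2.309e+09 → L_total = 10·log₁₀(2.309e+09) = 93.64 dB(A).

94 dB(A)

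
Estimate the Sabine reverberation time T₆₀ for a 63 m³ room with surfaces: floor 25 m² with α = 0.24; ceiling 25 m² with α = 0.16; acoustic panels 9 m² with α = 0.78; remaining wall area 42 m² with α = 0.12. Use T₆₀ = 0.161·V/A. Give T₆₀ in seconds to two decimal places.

0.46 s

Total absorption A = 25·0.24 + 25·0.16 + 9·0.78 + 42·0.12 = 22.06 m² sabins.
T₆₀ = 0.161 × 63 / 22.06 = 0.460 s.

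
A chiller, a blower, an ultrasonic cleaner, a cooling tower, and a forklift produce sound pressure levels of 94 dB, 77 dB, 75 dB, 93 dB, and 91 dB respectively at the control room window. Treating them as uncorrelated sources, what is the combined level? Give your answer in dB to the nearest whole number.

Incoherent sources combine by intensity addition: L_total = 10·log₁₀(Σ 10^(L_i/10)).
Σ 10^(L/10) = 10^(94/10) + 10^(77/10) + 10^(75/10) + 10^(93/10) + 10^(91/10) = 5.848e+09.
L_total = 10·log₁₀(5.848e+09) = 97.67 dB.

98 dB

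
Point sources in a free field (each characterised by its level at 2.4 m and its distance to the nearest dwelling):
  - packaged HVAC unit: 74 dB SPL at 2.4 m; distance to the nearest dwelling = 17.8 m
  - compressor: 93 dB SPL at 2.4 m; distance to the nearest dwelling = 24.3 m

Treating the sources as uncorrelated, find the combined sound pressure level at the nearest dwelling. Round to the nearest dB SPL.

73 dB SPL

First find each source's level at the receiver (point-source: −20·log₁₀(r/r_ref)), then combine on an intensity basis.
packaged HVAC unit: 74 − 20·log₁₀(17.8/2.4) = 74 − 17.40 = 56.60 dB SPL.
compressor: 93 − 20·log₁₀(24.3/2.4) = 93 − 20.11 = 72.89 dB SPL.
Σ 10^(L/10) = 1.992e+07 → L_total = 10·log₁₀(1.992e+07) = 72.99 dB SPL.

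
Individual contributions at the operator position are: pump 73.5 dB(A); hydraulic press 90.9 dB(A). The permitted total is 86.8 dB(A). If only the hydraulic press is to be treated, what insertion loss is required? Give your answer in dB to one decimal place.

4.3 dB

Everything except the hydraulic press sums to 10^(73.5/10) = 2.239e+07 in linear terms, 73.50 dB(A).
To meet 86.8 dB(A) overall, the treated hydraulic press may contribute at most 10^(86.8/10) − 2.239e+07 = 4.562e+08, i.e. 86.59 dB(A).
So the hydraulic press must be reduced from 90.9 to 86.59 dB(A): IL = 4.31 dB.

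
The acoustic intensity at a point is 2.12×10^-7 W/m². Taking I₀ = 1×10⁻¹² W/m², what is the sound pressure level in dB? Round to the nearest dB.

53 dB

L = 10·log₁₀(I/I₀) = 10·log₁₀(2.12×10^-7/10⁻¹²) = 10·log₁₀(2.12×10^5).
L = 10·(0.3263 + 5) = 53.26 dB.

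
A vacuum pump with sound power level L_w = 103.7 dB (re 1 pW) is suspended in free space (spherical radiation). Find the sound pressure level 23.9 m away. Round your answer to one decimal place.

65.1 dB

Free-field spherical radiation: L_p = L_w − 10·log₁₀(4π·r²), r = 23.9 m.
4π·r² = 7178 m², 10·log₁₀ of that is 38.560 dB.
L_p = 103.7 − 38.560 = 65.14 dB.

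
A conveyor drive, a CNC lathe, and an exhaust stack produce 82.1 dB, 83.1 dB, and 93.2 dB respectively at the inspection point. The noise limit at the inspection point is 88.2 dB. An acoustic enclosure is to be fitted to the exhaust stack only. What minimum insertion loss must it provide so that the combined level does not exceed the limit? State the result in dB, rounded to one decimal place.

8.5 dB

The untreated sources together contribute 10^(82.1/10) + 10^(83.1/10) = 3.664e+08, i.e. 85.64 dB.
To meet 88.2 dB overall, the treated exhaust stack may contribute at most 10^(88.2/10) − 3.664e+08 = 2.943e+08, i.e. 84.69 dB.
So the exhaust stack must be reduced from 93.2 to 84.69 dB: IL = 8.51 dB.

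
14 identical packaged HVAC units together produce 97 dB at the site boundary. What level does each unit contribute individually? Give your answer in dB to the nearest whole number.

For N identical incoherent sources L_total = L₁ + 10·log₁₀ N, so L₁ = 97 − 10·log₁₀(14) = 97 − 11.461.

86 dB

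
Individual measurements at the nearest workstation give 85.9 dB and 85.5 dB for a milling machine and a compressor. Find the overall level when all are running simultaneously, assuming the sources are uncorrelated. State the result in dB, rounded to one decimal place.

Incoherent sources combine by intensity addition: L_total = 10·log₁₀(Σ 10^(L_i/10)).
Σ 10^(L/10) = 10^(85.9/10) + 10^(85.5/10) = 7.439e+08.
L_total = 10·log₁₀(7.439e+08) = 88.71 dB.

88.7 dB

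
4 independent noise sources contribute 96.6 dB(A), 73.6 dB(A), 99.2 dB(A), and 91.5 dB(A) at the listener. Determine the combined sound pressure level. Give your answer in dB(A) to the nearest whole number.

Incoherent sources combine by intensity addition: L_total = 10·log₁₀(Σ 10^(L_i/10)).
Σ 10^(L/10) = 10^(96.6/10) + 10^(73.6/10) + 10^(99.2/10) + 10^(91.5/10) = 1.432e+10.
L_total = 10·log₁₀(1.432e+10) = 101.56 dB(A).

102 dB(A)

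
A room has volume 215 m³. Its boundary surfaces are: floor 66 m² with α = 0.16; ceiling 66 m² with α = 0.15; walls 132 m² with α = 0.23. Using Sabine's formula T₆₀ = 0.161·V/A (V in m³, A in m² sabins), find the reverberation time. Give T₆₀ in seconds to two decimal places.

Total absorption A = 66·0.16 + 66·0.15 + 132·0.23 = 50.82 m² sabins.
T₆₀ = 0.161 × 215 / 50.82 = 0.681 s.

0.68 s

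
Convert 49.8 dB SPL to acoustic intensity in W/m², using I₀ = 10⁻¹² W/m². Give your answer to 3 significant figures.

L = 10·log₁₀(I/I₀) ⇒ I = I₀·10^(L/10) = 10⁻¹² × 10^4.98.

9.55e-08 W/m²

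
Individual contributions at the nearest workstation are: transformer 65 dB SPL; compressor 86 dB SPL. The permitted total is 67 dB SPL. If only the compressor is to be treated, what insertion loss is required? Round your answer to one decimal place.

23.3 dB

Everything except the compressor sums to 10^(65/10) = 3.162e+06 in linear terms, 65.00 dB SPL.
The limit corresponds to 10^(67/10) = 5.012e+06; subtracting the fixed part leaves 1.850e+06 for the compressor, i.e. 62.67 dB SPL.
So the compressor must be reduced from 86 to 62.67 dB SPL: IL = 23.33 dB.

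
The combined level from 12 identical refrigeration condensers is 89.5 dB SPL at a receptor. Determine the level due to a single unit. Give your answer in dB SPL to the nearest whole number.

79 dB SPL

Dividing the total intensity by 12 lowers the level by 10·log₁₀ 12 = 10.792 dB: L₁ = 89.5 − 10.792.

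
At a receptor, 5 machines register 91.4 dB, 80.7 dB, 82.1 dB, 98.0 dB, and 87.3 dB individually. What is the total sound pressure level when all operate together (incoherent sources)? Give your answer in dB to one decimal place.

99.3 dB

Incoherent sources combine by intensity addition: L_total = 10·log₁₀(Σ 10^(L_i/10)).
Σ 10^(L/10) = 10^(91.4/10) + 10^(80.7/10) + 10^(82.1/10) + 10^(98.0/10) + 10^(87.3/10) = 8.507e+09.
L_total = 10·log₁₀(8.507e+09) = 99.30 dB.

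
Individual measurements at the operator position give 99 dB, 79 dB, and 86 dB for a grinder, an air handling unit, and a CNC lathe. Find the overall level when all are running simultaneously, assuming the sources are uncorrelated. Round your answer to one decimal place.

For uncorrelated sources the intensities add, so convert each level to linear form, sum, and take 10·log₁₀ of the total.
Σ 10^(L/10) = 10^(99/10) + 10^(79/10) + 10^(86/10) = 8.421e+09.
L_total = 10·log₁₀(8.421e+09) = 99.25 dB.

99.3 dB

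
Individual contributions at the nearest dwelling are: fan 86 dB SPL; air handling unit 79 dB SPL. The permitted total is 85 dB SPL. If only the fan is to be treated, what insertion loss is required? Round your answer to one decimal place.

2.3 dB

Fixed contribution from the other source: Σ 10^(L/10) = 10^(79/10) = 7.943e+07 (79.00 dB SPL).
To meet 85 dB SPL overall, the treated fan may contribute at most 10^(85/10) − 7.943e+07 = 2.368e+08, i.e. 83.74 dB SPL.
So the fan must be reduced from 86 to 83.74 dB SPL: IL = 2.26 dB.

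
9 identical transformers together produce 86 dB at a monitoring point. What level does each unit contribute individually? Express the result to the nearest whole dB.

76 dB

For N identical incoherent sources L_total = L₁ + 10·log₁₀ N, so L₁ = 86 − 10·log₁₀(9) = 86 − 9.542.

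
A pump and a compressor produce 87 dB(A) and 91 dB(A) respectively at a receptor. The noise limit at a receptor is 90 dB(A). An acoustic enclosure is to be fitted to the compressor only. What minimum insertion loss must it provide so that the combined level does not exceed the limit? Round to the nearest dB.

The untreated sources together contribute 10^(87/10) = 5.012e+08, i.e. 87.00 dB(A).
To meet 90 dB(A) overall, the treated compressor may contribute at most 10^(90/10) − 5.012e+08 = 4.988e+08, i.e. 86.98 dB(A).
Required insertion loss = 91 − 86.98 = 4.02 dB.

4 dB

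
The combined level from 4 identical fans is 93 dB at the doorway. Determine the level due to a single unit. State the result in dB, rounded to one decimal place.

87.0 dB

4 equal contributions raise the level by 10·log₁₀ 4 = 6.021 dB, so each unit alone gives 93 − 6.021.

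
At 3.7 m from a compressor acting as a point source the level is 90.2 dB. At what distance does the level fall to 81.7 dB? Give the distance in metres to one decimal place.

For a point source L₁ − L₂ = 20·log₁₀(r₂/r₁), so r₂ = r₁·10^((L₁−L₂)/20).
r₂ = 3.7·10^((90.2−81.7)/20) = 3.7·10^(8.5/20) = 9.84 m.

9.8 m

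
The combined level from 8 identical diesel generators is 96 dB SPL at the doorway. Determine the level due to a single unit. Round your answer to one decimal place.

87.0 dB SPL

8 equal contributions raise the level by 10·log₁₀ 8 = 9.031 dB, so each unit alone gives 96 − 9.031.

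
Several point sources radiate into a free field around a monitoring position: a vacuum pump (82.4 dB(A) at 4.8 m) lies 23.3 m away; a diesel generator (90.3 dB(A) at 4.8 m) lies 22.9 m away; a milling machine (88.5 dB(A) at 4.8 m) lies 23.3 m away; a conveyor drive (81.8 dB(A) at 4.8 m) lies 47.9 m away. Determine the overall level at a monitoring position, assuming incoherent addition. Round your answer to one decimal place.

79.3 dB(A)

Propagate each source to the receiver with L = L_ref − 20·log₁₀(r/r_ref), then add intensities.
vacuum pump: 82.4 − 20·log₁₀(23.3/4.8) = 82.4 − 13.72 = 68.68 dB(A).
diesel generator: 90.3 − 20·log₁₀(22.9/4.8) = 90.3 − 13.57 = 76.73 dB(A).
milling machine: 88.5 − 20·log₁₀(23.3/4.8) = 88.5 − 13.72 = 74.78 dB(A).
conveyor drive: 81.8 − 20·log₁₀(47.9/4.8) = 81.8 − 19.98 = 61.82 dB(A).
Σ 10^(L/10) = 8.602e+07 → L_total = 10·log₁₀(8.602e+07) = 79.35 dB(A).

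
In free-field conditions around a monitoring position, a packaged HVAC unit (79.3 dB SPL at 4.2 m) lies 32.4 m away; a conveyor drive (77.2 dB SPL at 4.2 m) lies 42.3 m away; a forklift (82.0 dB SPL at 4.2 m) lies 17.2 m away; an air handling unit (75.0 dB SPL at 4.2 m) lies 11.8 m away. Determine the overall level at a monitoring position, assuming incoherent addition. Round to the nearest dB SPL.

72 dB SPL

Apply inverse-square spreading to bring every level to the receiver, then sum 10^(L/10).
packaged HVAC unit: 79.3 − 20·log₁₀(32.4/4.2) = 79.3 − 17.75 = 61.55 dB SPL.
conveyor drive: 77.2 − 20·log₁₀(42.3/4.2) = 77.2 − 20.06 = 57.14 dB SPL.
forklift: 82.0 − 20·log₁₀(17.2/4.2) = 82.0 − 12.25 = 69.75 dB SPL.
air handling unit: 75.0 − 20·log₁₀(11.8/4.2) = 75.0 − 8.97 = 66.03 dB SPL.
Σ 10^(L/10) = 1.540e+07 → L_total = 10·log₁₀(1.540e+07) = 71.88 dB SPL.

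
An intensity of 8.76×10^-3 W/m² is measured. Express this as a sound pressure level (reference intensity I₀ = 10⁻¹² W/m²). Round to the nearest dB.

99 dB

L = 10·log₁₀(I/I₀) = 10·log₁₀(8.76×10^-3/10⁻¹²) = 10·log₁₀(8.76×10^9).
L = 10·(0.9425 + 9) = 99.43 dB.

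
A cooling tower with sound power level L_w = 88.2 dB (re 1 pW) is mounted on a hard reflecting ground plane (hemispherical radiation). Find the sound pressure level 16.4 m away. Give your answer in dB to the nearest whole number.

56 dB

Free-field hemispherical radiation: L_p = L_w − 10·log₁₀(2π·r²), r = 16.4 m.
2π·r² = 1690 m², 10·log₁₀ of that is 32.279 dB.
L_p = 88.2 − 32.279 = 55.92 dB.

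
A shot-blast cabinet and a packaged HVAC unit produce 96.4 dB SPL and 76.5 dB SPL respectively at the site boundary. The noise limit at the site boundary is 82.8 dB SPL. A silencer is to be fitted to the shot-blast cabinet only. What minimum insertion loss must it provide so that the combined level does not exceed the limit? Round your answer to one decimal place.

14.8 dB

Fixed contribution from the other source: Σ 10^(L/10) = 10^(76.5/10) = 4.467e+07 (76.50 dB SPL).
To meet 82.8 dB SPL overall, the treated shot-blast cabinet may contribute at most 10^(82.8/10) − 4.467e+07 = 1.459e+08, i.e. 81.64 dB SPL.
So the shot-blast cabinet must be reduced from 96.4 to 81.64 dB SPL: IL = 14.76 dB.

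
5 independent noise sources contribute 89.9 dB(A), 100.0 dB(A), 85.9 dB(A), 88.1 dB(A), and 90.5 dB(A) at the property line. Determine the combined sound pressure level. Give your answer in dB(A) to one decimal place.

101.2 dB(A)

Incoherent sources combine by intensity addition: L_total = 10·log₁₀(Σ 10^(L_i/10)).
Σ 10^(L/10) = 10^(89.9/10) + 10^(100.0/10) + 10^(85.9/10) + 10^(88.1/10) + 10^(90.5/10) = 1.313e+10.
L_total = 10·log₁₀(1.313e+10) = 101.18 dB(A).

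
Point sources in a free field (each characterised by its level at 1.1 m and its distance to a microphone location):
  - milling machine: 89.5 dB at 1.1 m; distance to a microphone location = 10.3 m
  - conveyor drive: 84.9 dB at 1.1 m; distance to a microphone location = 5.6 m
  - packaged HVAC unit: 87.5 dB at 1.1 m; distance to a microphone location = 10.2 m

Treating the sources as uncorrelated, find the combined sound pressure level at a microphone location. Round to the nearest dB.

First find each source's level at the receiver (point-source: −20·log₁₀(r/r_ref)), then combine on an intensity basis.
milling machine: 89.5 − 20·log₁₀(10.3/1.1) = 89.5 − 19.43 = 70.07 dB.
conveyor drive: 84.9 − 20·log₁₀(5.6/1.1) = 84.9 − 14.14 = 70.76 dB.
packaged HVAC unit: 87.5 − 20·log₁₀(10.2/1.1) = 87.5 − 19.34 = 68.16 dB.
Σ 10^(L/10) = 2.863e+07 → L_total = 10·log₁₀(2.863e+07) = 74.57 dB.

75 dB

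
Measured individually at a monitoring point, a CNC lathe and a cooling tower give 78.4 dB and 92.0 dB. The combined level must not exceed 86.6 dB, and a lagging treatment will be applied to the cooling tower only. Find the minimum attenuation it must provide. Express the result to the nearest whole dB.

6 dB

The untreated sources together contribute 10^(78.4/10) = 6.918e+07, i.e. 78.40 dB.
The limit corresponds to 10^(86.6/10) = 4.571e+08; subtracting the fixed part leaves 3.879e+08 for the cooling tower, i.e. 85.89 dB.
So the cooling tower must be reduced from 92.0 to 85.89 dB: IL = 6.11 dB.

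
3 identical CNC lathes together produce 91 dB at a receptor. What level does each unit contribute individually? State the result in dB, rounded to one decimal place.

3 equal contributions raise the level by 10·log₁₀ 3 = 4.771 dB, so each unit alone gives 91 − 4.771.

86.2 dB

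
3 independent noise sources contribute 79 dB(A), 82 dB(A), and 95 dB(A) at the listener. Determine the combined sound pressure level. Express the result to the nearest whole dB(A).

95 dB(A)

For uncorrelated sources the intensities add, so convert each level to linear form, sum, and take 10·log₁₀ of the total.
Σ 10^(L/10) = 10^(79/10) + 10^(82/10) + 10^(95/10) = 3.400e+09.
L_total = 10·log₁₀(3.400e+09) = 95.32 dB(A).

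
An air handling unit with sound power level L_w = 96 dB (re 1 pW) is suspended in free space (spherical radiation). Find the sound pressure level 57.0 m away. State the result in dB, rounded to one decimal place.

The power spreads over a sphere of area 4π·r², so L_p = L_w − 10·log₁₀(4π·r²).
4π·r² = 4.083e+04 m², 10·log₁₀ of that is 46.110 dB.
L_p = 96 − 46.110 = 49.89 dB.

49.9 dB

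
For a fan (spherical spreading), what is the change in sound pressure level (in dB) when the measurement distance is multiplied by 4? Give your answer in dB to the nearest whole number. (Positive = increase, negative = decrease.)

Point-source spreading: ΔL = −20·log₁₀(r₂/r₁).
ΔL = −20·log₁₀(4) = -12.04 dB.

-12 dB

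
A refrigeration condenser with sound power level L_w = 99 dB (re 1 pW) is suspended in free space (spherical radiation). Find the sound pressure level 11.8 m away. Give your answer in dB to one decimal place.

Free-field spherical radiation: L_p = L_w − 10·log₁₀(4π·r²), r = 11.8 m.
4π·r² = 1750 m², 10·log₁₀ of that is 32.430 dB.
L_p = 99 − 32.430 = 66.57 dB.

66.6 dB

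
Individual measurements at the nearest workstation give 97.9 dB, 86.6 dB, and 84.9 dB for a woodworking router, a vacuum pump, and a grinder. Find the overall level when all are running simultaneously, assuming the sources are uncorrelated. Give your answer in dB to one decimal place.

98.4 dB

For uncorrelated sources the intensities add, so convert each level to linear form, sum, and take 10·log₁₀ of the total.
Σ 10^(L/10) = 10^(97.9/10) + 10^(86.6/10) + 10^(84.9/10) = 6.932e+09.
L_total = 10·log₁₀(6.932e+09) = 98.41 dB.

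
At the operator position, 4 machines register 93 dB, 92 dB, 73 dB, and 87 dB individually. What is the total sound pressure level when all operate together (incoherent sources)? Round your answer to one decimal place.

96.1 dB

For uncorrelated sources the intensities add, so convert each level to linear form, sum, and take 10·log₁₀ of the total.
Σ 10^(L/10) = 10^(93/10) + 10^(92/10) + 10^(73/10) + 10^(87/10) = 4.101e+09.
L_total = 10·log₁₀(4.101e+09) = 96.13 dB.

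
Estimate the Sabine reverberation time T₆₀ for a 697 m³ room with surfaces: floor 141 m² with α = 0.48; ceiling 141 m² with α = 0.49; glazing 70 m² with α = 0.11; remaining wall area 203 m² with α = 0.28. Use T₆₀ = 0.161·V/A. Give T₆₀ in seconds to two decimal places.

A = Σ Sᵢαᵢ = 141·0.48 + 141·0.49 + 70·0.11 + 203·0.28 = 201.31 m².
T₆₀ = 0.161 × 697 / 201.31 = 0.557 s.

0.56 s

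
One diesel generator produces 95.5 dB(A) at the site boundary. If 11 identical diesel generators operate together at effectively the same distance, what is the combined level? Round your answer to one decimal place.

105.9 dB(A)

L_total = L₁ + 10·log₁₀ N for N identical incoherent sources.
L_total = 95.5 + 10·log₁₀(11) = 95.5 + 10.414 = 105.91 dB(A).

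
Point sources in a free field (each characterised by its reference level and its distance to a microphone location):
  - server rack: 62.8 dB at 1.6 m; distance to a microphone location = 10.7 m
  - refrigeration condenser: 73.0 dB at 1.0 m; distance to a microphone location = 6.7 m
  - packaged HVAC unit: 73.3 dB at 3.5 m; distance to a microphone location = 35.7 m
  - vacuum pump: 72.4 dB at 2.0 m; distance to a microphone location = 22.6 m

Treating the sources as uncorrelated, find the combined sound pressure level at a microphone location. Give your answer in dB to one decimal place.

59.2 dB

Propagate each source to the receiver with L = L_ref − 20·log₁₀(r/r_ref), then add intensities.
server rack: 62.8 − 20·log₁₀(10.7/1.6) = 62.8 − 16.51 = 46.29 dB.
refrigeration condenser: 73.0 − 20·log₁₀(6.7/1.0) = 73.0 − 16.52 = 56.48 dB.
packaged HVAC unit: 73.3 − 20·log₁₀(35.7/3.5) = 73.3 − 20.17 = 53.13 dB.
vacuum pump: 72.4 − 20·log₁₀(22.6/2.0) = 72.4 − 21.06 = 51.34 dB.
Σ 10^(L/10) = 8.287e+05 → L_total = 10·log₁₀(8.287e+05) = 59.18 dB.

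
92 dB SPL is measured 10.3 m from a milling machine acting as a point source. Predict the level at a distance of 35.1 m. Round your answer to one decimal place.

81.4 dB SPL

Spherical spreading from a point source gives a 20·log₁₀(r₂/r₁) drop.
L₂ = 92 − 20·log₁₀(35.1/10.3) = 92 − 10.649 = 81.35 dB SPL.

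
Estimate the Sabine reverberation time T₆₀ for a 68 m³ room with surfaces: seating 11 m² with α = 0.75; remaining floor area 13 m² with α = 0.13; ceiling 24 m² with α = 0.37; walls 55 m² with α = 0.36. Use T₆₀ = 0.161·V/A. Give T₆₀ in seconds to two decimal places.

0.28 s

Total absorption A = 11·0.75 + 13·0.13 + 24·0.37 + 55·0.36 = 38.62 m² sabins.
T₆₀ = 0.161 × 68 / 38.62 = 0.283 s.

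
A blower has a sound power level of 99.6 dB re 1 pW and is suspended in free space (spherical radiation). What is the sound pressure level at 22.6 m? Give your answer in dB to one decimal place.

61.5 dB

L_p = L_w − 10·log₁₀(4π·r²) with r = 22.6 m.
4π·r² = 6418 m², 10·log₁₀ of that is 38.074 dB.
L_p = 99.6 − 38.074 = 61.53 dB.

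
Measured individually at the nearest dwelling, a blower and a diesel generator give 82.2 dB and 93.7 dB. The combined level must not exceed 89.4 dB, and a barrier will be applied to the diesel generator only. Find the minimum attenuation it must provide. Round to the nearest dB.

5 dB

The untreated sources together contribute 10^(82.2/10) = 1.660e+08, i.e. 82.20 dB.
The limit corresponds to 10^(89.4/10) = 8.710e+08; subtracting the fixed part leaves 7.050e+08 for the diesel generator, i.e. 88.48 dB.
Required insertion loss = 93.7 − 88.48 = 5.22 dB.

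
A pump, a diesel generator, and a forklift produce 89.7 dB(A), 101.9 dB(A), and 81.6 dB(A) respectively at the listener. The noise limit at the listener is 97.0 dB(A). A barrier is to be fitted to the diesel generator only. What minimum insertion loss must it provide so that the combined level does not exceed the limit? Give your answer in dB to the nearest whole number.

6 dB

Everything except the diesel generator sums to 10^(89.7/10) + 10^(81.6/10) = 1.078e+09 in linear terms, 90.33 dB(A).
To meet 97.0 dB(A) overall, the treated diesel generator may contribute at most 10^(97.0/10) − 1.078e+09 = 3.934e+09, i.e. 95.95 dB(A).
Required insertion loss = 101.9 − 95.95 = 5.95 dB.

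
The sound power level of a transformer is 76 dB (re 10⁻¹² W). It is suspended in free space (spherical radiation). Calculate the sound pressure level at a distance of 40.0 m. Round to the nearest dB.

33 dB

L_p = L_w − 10·log₁₀(4π·r²) with r = 40.0 m.
4π·r² = 2.011e+04 m², 10·log₁₀ of that is 43.033 dB.
L_p = 76 − 43.033 = 32.97 dB.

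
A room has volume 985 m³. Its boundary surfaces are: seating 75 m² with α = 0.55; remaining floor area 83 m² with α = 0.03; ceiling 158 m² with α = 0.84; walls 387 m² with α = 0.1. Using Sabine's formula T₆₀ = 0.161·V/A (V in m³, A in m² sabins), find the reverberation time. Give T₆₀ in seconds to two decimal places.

Total absorption A = 75·0.55 + 83·0.03 + 158·0.84 + 387·0.1 = 215.16 m² sabins.
T₆₀ = 0.161 × 985 / 215.16 = 0.737 s.

0.74 s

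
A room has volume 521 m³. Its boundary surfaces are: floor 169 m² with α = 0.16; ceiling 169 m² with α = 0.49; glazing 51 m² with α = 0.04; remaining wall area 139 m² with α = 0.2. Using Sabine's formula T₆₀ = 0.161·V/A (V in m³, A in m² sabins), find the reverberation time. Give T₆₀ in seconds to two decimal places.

0.60 s

Total absorption A = 169·0.16 + 169·0.49 + 51·0.04 + 139·0.2 = 139.69 m² sabins.
T₆₀ = 0.161·V/A = 0.161·521/139.69 = 0.600 s.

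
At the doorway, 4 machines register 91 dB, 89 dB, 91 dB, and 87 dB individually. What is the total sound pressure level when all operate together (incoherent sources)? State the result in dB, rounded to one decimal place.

For uncorrelated sources the intensities add, so convert each level to linear form, sum, and take 10·log₁₀ of the total.
Σ 10^(L/10) = 10^(91/10) + 10^(89/10) + 10^(91/10) + 10^(87/10) = 3.813e+09.
L_total = 10·log₁₀(3.813e+09) = 95.81 dB.

95.8 dB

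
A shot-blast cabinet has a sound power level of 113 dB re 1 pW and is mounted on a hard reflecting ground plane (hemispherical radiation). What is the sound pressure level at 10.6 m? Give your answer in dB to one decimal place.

Free-field hemispherical radiation: L_p = L_w − 10·log₁₀(2π·r²), r = 10.6 m.
2π·r² = 706 m², 10·log₁₀ of that is 28.488 dB.
L_p = 113 − 28.488 = 84.51 dB.

84.5 dB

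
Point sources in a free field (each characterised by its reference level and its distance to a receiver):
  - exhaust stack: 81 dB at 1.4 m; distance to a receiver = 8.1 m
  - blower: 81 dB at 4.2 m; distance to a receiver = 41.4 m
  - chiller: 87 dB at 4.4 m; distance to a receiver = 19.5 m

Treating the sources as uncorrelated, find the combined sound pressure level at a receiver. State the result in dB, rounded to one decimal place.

Apply inverse-square spreading to bring every level to the receiver, then sum 10^(L/10).
exhaust stack: 81 − 20·log₁₀(8.1/1.4) = 81 − 15.25 = 65.75 dB.
blower: 81 − 20·log₁₀(41.4/4.2) = 81 − 19.88 = 61.12 dB.
chiller: 87 − 20·log₁₀(19.5/4.4) = 87 − 12.93 = 74.07 dB.
Σ 10^(L/10) = 3.057e+07 → L_total = 10·log₁₀(3.057e+07) = 74.85 dB.

74.9 dB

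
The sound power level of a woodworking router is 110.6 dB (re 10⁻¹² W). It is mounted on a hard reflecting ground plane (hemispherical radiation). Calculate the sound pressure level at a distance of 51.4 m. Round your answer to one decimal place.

68.4 dB

L_p = L_w − 10·log₁₀(2π·r²) with r = 51.4 m.
2π·r² = 1.66e+04 m², 10·log₁₀ of that is 42.201 dB.
L_p = 110.6 − 42.201 = 68.40 dB.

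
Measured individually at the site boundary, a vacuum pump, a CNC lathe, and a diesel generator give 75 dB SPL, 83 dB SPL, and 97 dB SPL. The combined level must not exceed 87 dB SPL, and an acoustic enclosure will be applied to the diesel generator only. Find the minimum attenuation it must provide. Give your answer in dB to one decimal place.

12.7 dB

Fixed contribution from the other sources: Σ 10^(L/10) = 10^(75/10) + 10^(83/10) = 2.311e+08 (83.64 dB SPL).
The limit corresponds to 10^(87/10) = 5.012e+08; subtracting the fixed part leaves 2.700e+08 for the diesel generator, i.e. 84.31 dB SPL.
Required insertion loss = 97 − 84.31 = 12.69 dB.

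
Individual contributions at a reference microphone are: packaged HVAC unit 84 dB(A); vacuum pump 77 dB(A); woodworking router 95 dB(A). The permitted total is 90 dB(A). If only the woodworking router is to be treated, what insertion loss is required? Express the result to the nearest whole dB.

Everything except the woodworking router sums to 10^(84/10) + 10^(77/10) = 3.013e+08 in linear terms, 84.79 dB(A).
The limit corresponds to 10^(90/10) = 1.000e+09; subtracting the fixed part leaves 6.987e+08 for the woodworking router, i.e. 88.44 dB(A).
Required insertion loss = 95 − 88.44 = 6.56 dB.

7 dB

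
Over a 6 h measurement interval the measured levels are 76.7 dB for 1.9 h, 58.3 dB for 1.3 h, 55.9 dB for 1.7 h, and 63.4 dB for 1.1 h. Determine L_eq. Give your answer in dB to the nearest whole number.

72 dB

The energy average is taken in the linear domain: L_eq = 10·log₁₀[(Σ tᵢ·10^(Lᵢ/10))/T], T = 6 h.
Σ tᵢ·10^(Lᵢ/10) = 1.9·10^(76.7/10) + 1.3·10^(58.3/10) + 1.7·10^(55.9/10) + 1.1·10^(63.4/10) = 9.282e+07.
L_eq = 10·log₁₀(9.282e+07/6) = 71.89 dB.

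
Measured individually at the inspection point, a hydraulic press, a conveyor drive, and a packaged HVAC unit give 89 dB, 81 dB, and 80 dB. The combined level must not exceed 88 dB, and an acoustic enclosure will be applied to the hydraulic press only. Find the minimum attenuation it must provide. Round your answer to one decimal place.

Fixed contribution from the other sources: Σ 10^(L/10) = 10^(81/10) + 10^(80/10) = 2.259e+08 (83.54 dB).
To meet 88 dB overall, the treated hydraulic press may contribute at most 10^(88/10) − 2.259e+08 = 4.051e+08, i.e. 86.08 dB.
Required insertion loss = 89 − 86.08 = 2.92 dB.

2.9 dB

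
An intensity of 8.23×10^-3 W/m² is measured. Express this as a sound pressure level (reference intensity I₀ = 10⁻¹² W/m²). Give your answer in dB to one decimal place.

99.2 dB

Dividing by I₀ shifts the exponent by 12: I/I₀ = 8.23×10^9.
L = 10·(0.9154 + 9) = 99.15 dB.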